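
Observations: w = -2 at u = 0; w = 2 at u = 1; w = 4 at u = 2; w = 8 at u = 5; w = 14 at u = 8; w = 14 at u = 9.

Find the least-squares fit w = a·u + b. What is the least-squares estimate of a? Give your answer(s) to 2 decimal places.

Compute the Gram sums: Σu·u = 175, Σu = 25, Σ1 = 6.
Moment sums: Σu·w = 288, Σw = 40.
Determinant 175·6 − 25² = 425.
a = (288·6 − 25·40)/425 = 728/425; b = (175·40 − 25·288)/425 = -8/17.

a = 1.71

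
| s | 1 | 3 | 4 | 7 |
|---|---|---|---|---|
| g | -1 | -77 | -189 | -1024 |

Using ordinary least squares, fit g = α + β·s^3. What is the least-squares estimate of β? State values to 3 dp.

β = -2.993

Forming MᵀM = [[4, 435]; [435, 122475]] and Mᵀg = [-1291, -365408]ᵀ gives MᵀM·[α, β]ᵀ = Mᵀg.
Δ = 4·122475 − 435² = 300675.
α = ((-1291)·122475 − 435·(-365408))/300675 = 55817/20045; β = (4·(-365408) − 435·(-1291))/300675 = -900047/300675.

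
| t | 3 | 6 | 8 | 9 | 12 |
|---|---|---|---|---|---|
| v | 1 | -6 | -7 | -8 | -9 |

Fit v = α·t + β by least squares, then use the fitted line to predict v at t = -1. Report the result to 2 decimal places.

Entries of AᵀA: Σt·t = 334, Σt = 38, Σ1 = 5.
Moment sums: Σt·v = -269, Σv = -29.
AᵀA·[α, β]ᵀ = Aᵀv becomes [[334, 38]; [38, 5]]·[α, β]ᵀ = [-269, -29]ᵀ.
Eliminating β: 5·(row 1) − 38·(row 2) gives 226·α = 5·(-269) − 38·(-29) = -243, so α = -243/226.
Then β = ((-29) − 38·(-243/226))/5 = 268/113.
At t = -1: v̂ = (-243/226)·(-1) + (268/113)·(1) = 779/226.

v̂ = 3.45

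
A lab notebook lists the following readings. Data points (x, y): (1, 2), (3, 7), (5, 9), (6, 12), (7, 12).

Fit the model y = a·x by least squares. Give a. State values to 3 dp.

Normal-equation sums: Σx·x = 120.
For Mᵀy: Σx·y = 224.
MᵀM·[a]ᵀ = Mᵀy becomes [[120]]·[a]ᵀ = [224]ᵀ.
Hence a = 224 / 120 ≈ 1.86667.

a = 1.867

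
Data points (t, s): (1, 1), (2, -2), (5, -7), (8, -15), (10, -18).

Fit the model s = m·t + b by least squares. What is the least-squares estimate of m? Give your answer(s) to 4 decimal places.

Compute the Gram sums: Σt·t = 194, Σt = 26, Σ1 = 5.
Moment sums: Σt·s = -338, Σs = -41.
det = 194·5 − 26² = 294.
m = ((-338)·5 − 26·(-41))/294 = -104/49; b = (194·(-41) − 26·(-338))/294 = 139/49.

m = -2.1224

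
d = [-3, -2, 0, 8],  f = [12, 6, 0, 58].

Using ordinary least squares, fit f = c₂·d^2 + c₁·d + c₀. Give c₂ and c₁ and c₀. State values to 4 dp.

c₂ = 1.0227, c₁ = -0.9336, c₀ = 0.0123

Entries of AᵀA: Σd^2·d^2 = 4193, Σd^2·d = 477, Σd^2 = 77, Σd·d = 77, Σd = 3, Σ1 = 4.
And Σd^2·f = 3844, Σd·f = 416, Σf = 76.
Solving the 3×3 system (Gaussian elimination) gives c₂ = 2113/2066, c₁ = -25075/26858, c₀ = 165/13429.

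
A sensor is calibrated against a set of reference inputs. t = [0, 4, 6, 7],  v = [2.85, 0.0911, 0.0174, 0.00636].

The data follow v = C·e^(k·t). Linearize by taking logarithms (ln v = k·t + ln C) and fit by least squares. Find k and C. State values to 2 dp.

k = -0.86, C = 2.88

Linearized form: ln v = k·t + ln C. From the 4 transformed points,
AᵀA = [[101.0000, 17.0000]; [17.0000, 4]], rhs = [-69.2950, -10.4575]ᵀ  (here Σt = 17.0000, Σ(t)² = 101.0000, Σln v = -10.4575, Σt·ln v = -69.2950).
Solving (det = 115.0000): k = -0.86437, ln C = 1.05920, so C = exp(1.05920) = 2.88407.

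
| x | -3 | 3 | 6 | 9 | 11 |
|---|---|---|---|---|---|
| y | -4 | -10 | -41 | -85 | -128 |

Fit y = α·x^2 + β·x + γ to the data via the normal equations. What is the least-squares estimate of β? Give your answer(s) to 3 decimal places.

From the data, Σx^2·x^2 = 22660, Σx^2·x = 2276, Σx^2 = 256, Σx·x = 256, Σx = 26, Σ1 = 5.
Right-hand side: Σx^2·y = -23975, Σx·y = -2437, Σy = -268.
AᵀA·[α, β, γ]ᵀ = Aᵀy becomes [[22660, 2276, 256]; [2276, 256, 26]; [256, 26, 5]]·[α, β, γ]ᵀ = [-23975, -2437, -268]ᵀ.
Inverting the 3×3 Gram matrix, [α, β, γ]ᵀ = [-4389/4537, -19443/18148, 13619/9074]ᵀ.

β = -1.071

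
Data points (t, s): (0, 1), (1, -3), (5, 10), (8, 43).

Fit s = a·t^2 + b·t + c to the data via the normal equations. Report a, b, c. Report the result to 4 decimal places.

Compute the Gram sums: Σt^2·t^2 = 4722, Σt^2·t = 638, Σt^2 = 90, Σt·t = 90, Σt = 14, Σ1 = 4.
Moment sums: Σt^2·s = 2999, Σt·s = 391, Σs = 51.
MᵀM·[a, b, c]ᵀ = Mᵀs becomes [[4722, 638, 90]; [638, 90, 14]; [90, 14, 4]]·[a, b, c]ᵀ = [2999, 391, 51]ᵀ.
Row-reducing yields a = 3637/3124, b = -12461/3124, c = 403/781.

a = 1.1642, b = -3.9888, c = 0.5160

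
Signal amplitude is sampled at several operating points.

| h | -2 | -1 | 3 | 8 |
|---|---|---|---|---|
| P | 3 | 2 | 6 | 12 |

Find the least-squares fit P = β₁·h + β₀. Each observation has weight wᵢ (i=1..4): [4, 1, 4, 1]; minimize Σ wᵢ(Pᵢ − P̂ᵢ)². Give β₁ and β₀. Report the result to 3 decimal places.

β₁ = 0.829, β₀ = 4.088

Entries of MᵀWM: Σwᵢ·h·h = 117, Σwᵢ·h = 11, Σwᵢ·1 = 10.
For MᵀWP: Σwᵢ·h·P = 142, Σwᵢ·P = 50.
So MᵀWM·[β₁, β₀]ᵀ = MᵀWP: [[117, 11]; [11, 10]]·[β₁, β₀]ᵀ = [142, 50]ᵀ.
Eliminating β₀: 10·(row 1) − 11·(row 2) gives 1049·β₁ = 10·142 − 11·50 = 870, so β₁ = 870/1049.
Then β₀ = (50 − 11·(870/1049))/10 = 4288/1049.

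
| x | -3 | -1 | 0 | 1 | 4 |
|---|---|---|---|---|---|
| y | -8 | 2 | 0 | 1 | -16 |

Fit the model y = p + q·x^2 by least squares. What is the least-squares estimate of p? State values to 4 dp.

p = 1.7143

Sums needed: Σ1 = 5, Σx^2 = 27, Σx^2·x^2 = 339.
And Σy = -21, Σx^2·y = -325.
Normal equations: [[5, 27]; [27, 339]]·[p, q]ᵀ = [-21, -325]ᵀ.
det = 5·339 − 27² = 966.
p = ((-21)·339 − 27·(-325))/966 = 12/7; q = (5·(-325) − 27·(-21))/966 = -23/21.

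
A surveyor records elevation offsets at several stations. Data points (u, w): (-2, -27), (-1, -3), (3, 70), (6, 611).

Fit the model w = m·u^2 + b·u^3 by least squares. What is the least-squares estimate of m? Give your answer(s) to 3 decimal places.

Sums needed: Σu^2·u^2 = 1394, Σu^2·u^3 = 7986, Σu^3·u^3 = 47450.
And Σu^2·w = 22515, Σu^3·w = 134085.
AᵀA·[m, b]ᵀ = Aᵀw becomes [[1394, 7986]; [7986, 47450]]·[m, b]ᵀ = [22515, 134085]ᵀ.
Eliminating b: 47450·(row 1) − 7986·(row 2) gives 2369104·m = 47450·22515 − 7986·134085 = -2466060, so m = -616515/592276.
Then b = (134085 − 7986·(-616515/592276))/47450 = 1777425/592276.

m = -1.041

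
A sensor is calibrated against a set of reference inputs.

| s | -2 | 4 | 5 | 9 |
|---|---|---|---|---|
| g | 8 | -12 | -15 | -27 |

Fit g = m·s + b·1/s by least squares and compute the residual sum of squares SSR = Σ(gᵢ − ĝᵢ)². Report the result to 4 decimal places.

Setting ∂/∂m … = 0 gives: 126·m + 4·b = -382;  4·m + (11821/32400)·b = -13.
det = 126·(11821/32400) − 4² = 53947/1800.
m = ((-382)·(11821/32400) − 4·(-13))/(53947/1800) = -1415411/485523; b = (126·(-13) − 4·(-382))/(53947/1800) = -198000/53947.
Residuals: 162362/485523, 280868/485523, 150610/485523, -19158/53947; SSR = 324724/485523.

SSR = 0.6688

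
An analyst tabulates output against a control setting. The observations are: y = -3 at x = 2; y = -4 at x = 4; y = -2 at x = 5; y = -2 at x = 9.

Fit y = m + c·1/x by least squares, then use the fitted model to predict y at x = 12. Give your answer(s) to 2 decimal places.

The normal system AᵀA·[m, c]ᵀ = Aᵀy is [[4, 191/180]; [191/180, 11821/32400]]·[m, c]ᵀ = [-11, -281/90]ᵀ.
Δ = 4·(11821/32400) − (191/180)² = 3601/10800.
m = ((-11)·(11821/32400) − (191/180)·(-281/90))/(3601/10800) = -7563/3601; c = (4·(-281/90) − (191/180)·(-11))/(3601/10800) = -8820/3601.
At x = 12: ŷ = (-7563/3601)·(1) + (-8820/3601)·(1/12) = -8298/3601.

ŷ = -2.30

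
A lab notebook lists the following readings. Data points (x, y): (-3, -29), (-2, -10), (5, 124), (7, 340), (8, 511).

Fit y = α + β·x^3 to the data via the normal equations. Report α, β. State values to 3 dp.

α = -1.891, β = 1.000

Sums needed: Σ1 = 5, Σx^3 = 945, Σx^3·x^3 = 396211.
Moment sums: Σy = 936, Σx^3·y = 394615.
AᵀA·[α, β]ᵀ = Aᵀy becomes [[5, 945]; [945, 396211]]·[α, β]ᵀ = [936, 394615]ᵀ.
Eliminating β: 396211·(row 1) − 945·(row 2) gives 1088030·α = 396211·936 − 945·394615 = -2057679, so α = -2057679/1088030.
Then β = (394615 − 945·(-2057679/1088030))/396211 = 217711/217606.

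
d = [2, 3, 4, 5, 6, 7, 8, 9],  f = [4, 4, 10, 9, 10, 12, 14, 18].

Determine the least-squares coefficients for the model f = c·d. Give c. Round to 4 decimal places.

Sums needed: Σd·d = 284.
And Σd·f = 523.
So MᵀM·[c]ᵀ = Mᵀf: [[284]]·[c]ᵀ = [523]ᵀ.
Hence c = 523 / 284 ≈ 1.84155.

c = 1.8415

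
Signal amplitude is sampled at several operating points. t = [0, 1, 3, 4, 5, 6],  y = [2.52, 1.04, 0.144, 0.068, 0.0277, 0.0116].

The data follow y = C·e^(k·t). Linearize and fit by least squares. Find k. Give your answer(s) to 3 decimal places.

Taking logs, ln y = k·t + ln C, so regress ln y on t.
XᵀX = [[87.0000, 19.0000]; [19.0000, 6]], rhs = [-61.1997, -11.7058]ᵀ  (here Σt = 19.0000, Σ(t)² = 87.0000, Σln y = -11.7058, Σt·ln y = -61.1997).
Solving (det = 161.0000): k = -0.89931, ln C = 0.89684.

k = -0.899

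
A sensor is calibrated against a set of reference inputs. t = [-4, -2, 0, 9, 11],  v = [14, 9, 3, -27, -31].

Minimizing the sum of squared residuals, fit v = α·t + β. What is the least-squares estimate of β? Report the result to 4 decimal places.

Entries of AᵀA: Σt·t = 222, Σt = 14, Σ1 = 5.
Right-hand side: Σt·v = -658, Σv = -32.
AᵀA·[α, β]ᵀ = Aᵀv becomes [[222, 14]; [14, 5]]·[α, β]ᵀ = [-658, -32]ᵀ.
Eliminating β: 5·(row 1) − 14·(row 2) gives 914·α = 5·(-658) − 14·(-32) = -2842, so α = -1421/457.
Then β = ((-32) − 14·(-1421/457))/5 = 1054/457.

β = 2.3063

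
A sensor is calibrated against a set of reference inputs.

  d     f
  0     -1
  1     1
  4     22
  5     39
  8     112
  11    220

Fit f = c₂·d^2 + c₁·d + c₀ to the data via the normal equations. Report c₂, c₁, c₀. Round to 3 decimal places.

c₂ = 2.032, c₁ = -2.320, c₀ = -0.178

XᵀX·[c₂, c₁, c₀]ᵀ = Xᵀf reads: 19619·c₂ + 2033·c₁ + 227·c₀ = 35116;  2033·c₂ + 227·c₁ + 29·c₀ = 3600;  227·c₂ + 29·c₁ + 6·c₀ = 393.
Row-reducing yields c₂ = 25016/12309, c₁ = -28553/12309, c₀ = -731/4103.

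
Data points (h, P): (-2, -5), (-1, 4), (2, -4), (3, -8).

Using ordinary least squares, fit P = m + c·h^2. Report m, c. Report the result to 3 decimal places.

Sums needed: Σ1 = 4, Σh^2 = 18, Σh^2·h^2 = 114.
Right-hand side: ΣP = -13, Σh^2·P = -104.
Eliminating c: 114·(row 1) − 18·(row 2) gives 132·m = 114·(-13) − 18·(-104) = 390, so m = 65/22.
Then c = ((-104) − 18·(65/22))/114 = -91/66.

m = 2.955, c = -1.379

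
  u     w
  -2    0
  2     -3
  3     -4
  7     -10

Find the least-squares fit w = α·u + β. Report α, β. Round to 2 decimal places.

From the data, Σu·u = 66, Σu = 10, Σ1 = 4.
Right-hand side: Σu·w = -88, Σw = -17.
MᵀM·[α, β]ᵀ = Mᵀw becomes [[66, 10]; [10, 4]]·[α, β]ᵀ = [-88, -17]ᵀ.
det = 66·4 − 10² = 164.
α = ((-88)·4 − 10·(-17))/164 = -91/82; β = (66·(-17) − 10·(-88))/164 = -121/82.

α = -1.11, β = -1.48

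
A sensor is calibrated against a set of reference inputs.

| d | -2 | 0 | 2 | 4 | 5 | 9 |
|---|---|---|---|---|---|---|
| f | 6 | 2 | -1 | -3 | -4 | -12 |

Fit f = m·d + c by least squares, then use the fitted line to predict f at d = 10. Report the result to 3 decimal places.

f̂ = -12.868

Sums needed: Σd·d = 130, Σd = 18, Σ1 = 6.
Moment sums: Σd·f = -154, Σf = -12.
Normal equations: [[130, 18]; [18, 6]]·[m, c]ᵀ = [-154, -12]ᵀ.
Δ = 130·6 − 18² = 456.
m = ((-154)·6 − 18·(-12))/456 = -59/38; c = (130·(-12) − 18·(-154))/456 = 101/38.
At d = 10: f̂ = (-59/38)·(10) + (101/38)·(1) = -489/38.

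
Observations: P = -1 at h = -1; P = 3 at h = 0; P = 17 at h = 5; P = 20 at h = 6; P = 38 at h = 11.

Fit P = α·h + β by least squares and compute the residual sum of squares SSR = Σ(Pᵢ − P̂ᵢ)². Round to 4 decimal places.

With design matrix A, AᵀA = [[183, 21]; [21, 5]] and AᵀP = [624, 77]ᵀ.
Δ = 183·5 − 21² = 474.
α = (624·5 − 21·77)/474 = 501/158; β = (183·77 − 21·624)/474 = 329/158.
Residuals: 7/79, 145/158, -74/79, -175/158, 82/79; SSR = 637/158.

SSR = 4.0316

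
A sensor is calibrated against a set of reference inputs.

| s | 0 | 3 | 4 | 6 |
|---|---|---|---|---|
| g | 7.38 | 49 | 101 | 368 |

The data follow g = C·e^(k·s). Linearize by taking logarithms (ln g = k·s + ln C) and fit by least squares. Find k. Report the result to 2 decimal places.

Linearized form: ln g = k·s + ln C. From the 4 transformed points,
Σs = 13.0000, Σ(s)² = 61.0000, Σln g = 16.4138, Σs·ln g = 65.5844.
Normal system: [[61.0000, 13.0000]; [13.0000, 4]]·[k, ln C]ᵀ = [65.5844, 16.4138]ᵀ.
Solving (det = 75.0000): k = 0.65278, ln C = 1.98192.

k = 0.65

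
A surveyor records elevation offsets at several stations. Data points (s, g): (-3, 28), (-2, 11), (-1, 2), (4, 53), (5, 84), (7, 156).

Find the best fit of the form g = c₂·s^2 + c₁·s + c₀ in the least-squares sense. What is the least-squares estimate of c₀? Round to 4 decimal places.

c₀ = 1.0178

The normal system MᵀM·[c₂, c₁, c₀]ᵀ = Mᵀg is [[3380, 496, 104]; [496, 104, 10]; [104, 10, 6]]·[c₂, c₁, c₀]ᵀ = [10890, 1616, 334]ᵀ.
Row-reducing yields c₂ = 15547/5046, c₁ = 1883/2523, c₀ = 856/841.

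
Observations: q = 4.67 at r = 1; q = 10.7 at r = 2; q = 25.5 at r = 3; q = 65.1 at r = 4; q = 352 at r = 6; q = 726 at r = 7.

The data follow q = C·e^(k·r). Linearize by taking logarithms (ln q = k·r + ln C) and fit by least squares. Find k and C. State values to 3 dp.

Linearized form: ln q = k·r + ln C. From the 6 transformed points,
Σr = 23.0000, Σ(r)² = 115.0000, Σln q = 23.7772, Σr·ln q = 113.9960.
Normal system: [[115.0000, 23.0000]; [23.0000, 6]]·[k, ln C]ᵀ = [113.9960, 23.7772]ᵀ.
Solving (det = 161.0000): k = 0.85156, ln C = 0.69856, so C = exp(0.69856) = 2.01085.

k = 0.852, C = 2.011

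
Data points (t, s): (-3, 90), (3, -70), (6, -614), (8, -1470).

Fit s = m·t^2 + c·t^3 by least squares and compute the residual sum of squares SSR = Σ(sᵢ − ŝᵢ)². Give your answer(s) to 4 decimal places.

AᵀA·[m, c]ᵀ = Aᵀs reads: 5554·m + 40544·c = -116004;  40544·m + 310258·c = -889584.
Δ = 5554·310258 − 40544² = 79356996.
m = ((-116004)·310258 − 40544·(-889584))/79356996 = 704858/734787; c = (5554·(-889584) − 40544·(-116004))/79356996 = -2198920/734787.
Residuals: 46252/81643, 176892/81643, -9166/4297, 66582/81643; SSR = 835256/81643.

SSR = 10.2306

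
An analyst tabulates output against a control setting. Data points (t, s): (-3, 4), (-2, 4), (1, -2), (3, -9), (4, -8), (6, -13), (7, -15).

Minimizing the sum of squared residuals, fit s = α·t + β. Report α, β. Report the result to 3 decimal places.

α = -2.000, β = -1.000

Normal-equation sums: Σt·t = 124, Σt = 16, Σ1 = 7.
And Σt·s = -264, Σs = -39.
Normal equations: [[124, 16]; [16, 7]]·[α, β]ᵀ = [-264, -39]ᵀ.
Δ = 124·7 − 16² = 612.
α = ((-264)·7 − 16·(-39))/612 = -2; β = (124·(-39) − 16·(-264))/612 = -1.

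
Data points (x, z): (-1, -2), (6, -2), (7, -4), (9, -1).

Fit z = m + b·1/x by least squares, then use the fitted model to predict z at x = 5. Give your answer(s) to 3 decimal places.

ẑ = -2.363

Setting ∂/∂m … = 0 gives: 4·m + (-73/126)·b = -9;  (-73/126)·m + (16837/15876)·b = 62/63.
det = 4·(16837/15876) − (-73/126)² = 2297/588.
m = ((-9)·(16837/15876) − (-73/126)·(62/63))/(2297/588) = -142481/62019; b = (4·(62/63) − (-73/126)·(-9))/(2297/588) = -2254/6891.
At x = 5: ẑ = (-142481/62019)·(1) + (-2254/6891)·(1/5) = -732691/310095.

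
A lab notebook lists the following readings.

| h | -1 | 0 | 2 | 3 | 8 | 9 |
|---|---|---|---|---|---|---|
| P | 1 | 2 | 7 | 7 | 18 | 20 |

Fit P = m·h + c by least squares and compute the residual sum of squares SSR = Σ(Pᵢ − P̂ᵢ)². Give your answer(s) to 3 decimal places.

SSR = 2.480

Normal-equation sums: Σh·h = 159, Σh = 21, Σ1 = 6.
For MᵀP: Σh·P = 358, ΣP = 55.
Determinant 159·6 − 21² = 513.
m = (358·6 − 21·55)/513 = 331/171; c = (159·55 − 21·358)/513 = 409/171.
Residuals: 31/57, -67/171, 14/19, -205/171, 7/57, 32/171; SSR = 424/171.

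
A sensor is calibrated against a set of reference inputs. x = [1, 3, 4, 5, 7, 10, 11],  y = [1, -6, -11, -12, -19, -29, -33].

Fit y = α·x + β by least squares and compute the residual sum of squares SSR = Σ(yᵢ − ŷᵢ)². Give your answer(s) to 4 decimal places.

SSR = 3.6396

Entries of MᵀM: Σx·x = 321, Σx = 41, Σ1 = 7.
Right-hand side: Σx·y = -907, Σy = -109.
Normal equations: [[321, 41]; [41, 7]]·[α, β]ᵀ = [-907, -109]ᵀ.
Δ = 321·7 − 41² = 566.
α = ((-907)·7 − 41·(-109))/566 = -940/283; β = (321·(-109) − 41·(-907))/566 = 1099/283.
Residuals: 124/283, 23/283, -452/283, 205/283, 104/283, 94/283, -98/283; SSR = 1030/283.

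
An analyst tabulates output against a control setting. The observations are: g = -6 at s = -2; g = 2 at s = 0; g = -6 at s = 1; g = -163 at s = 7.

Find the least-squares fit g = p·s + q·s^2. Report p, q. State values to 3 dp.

p = -2.869, q = -2.917

Normal-equation sums: Σs·s = 54, Σs·s^2 = 336, Σs^2·s^2 = 2418.
For Xᵀg: Σs·g = -1135, Σs^2·g = -8017.
Δ = 54·2418 − 336² = 17676.
p = ((-1135)·2418 − 336·(-8017))/17676 = -8453/2946; q = (54·(-8017) − 336·(-1135))/17676 = -8593/2946.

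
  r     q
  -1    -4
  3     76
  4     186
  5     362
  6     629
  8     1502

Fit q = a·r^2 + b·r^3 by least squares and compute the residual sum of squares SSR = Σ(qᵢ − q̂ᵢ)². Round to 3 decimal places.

SSR = 4.757

With design matrix X, XᵀX = [[6355, 44935]; [44935, 329251]] and Xᵀq = [131478, 964098]ᵀ.
det = 6355·329251 − 44935² = 73235880.
a = (131478·329251 − 44935·964098)/73235880 = -3313/7470; b = (6355·964098 − 44935·131478)/73235880 = 191999/64242.
Residuals: -91193/160605, -12543/17845, 97454/53535, -15988/32121, -10517/17845, 28678/160605; SSR = 254677/53535.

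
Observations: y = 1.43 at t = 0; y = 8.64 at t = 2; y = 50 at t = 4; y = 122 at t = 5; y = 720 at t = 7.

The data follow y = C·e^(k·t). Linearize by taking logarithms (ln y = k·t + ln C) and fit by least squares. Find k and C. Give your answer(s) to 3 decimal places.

k = 0.888, C = 1.442

Let Y = ln y. Fitting Y = k·t + ln C by least squares:
Σt = 18.0000, Σ(t)² = 94.0000, Σln y = 17.8094, Σt·ln y = 90.0358.
Equations: 94.0000·k + 18.0000·ln C = 90.0358;  18.0000·k + 5·ln C = 17.8094.
Slope k = (n·Σt·ln y − Σt·Σln y)/(n·Σ(t)² − (Σt)²) = (5·90.0358 − 18.0000·17.8094)/146.0000 = 0.88774; ln C = (Σln y − k·Σt)/n = 0.36601, so C = exp(0.36601) = 1.44197.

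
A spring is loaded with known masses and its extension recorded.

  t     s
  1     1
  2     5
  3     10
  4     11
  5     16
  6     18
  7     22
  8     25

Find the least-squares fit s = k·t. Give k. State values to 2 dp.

Normal-equation sums: Σt·t = 204.
Right-hand side: Σt·s = 627.
Normal equations: [[204]]·[k]ᵀ = [627]ᵀ.
Hence k = 627 / 204 ≈ 3.07353.

k = 3.07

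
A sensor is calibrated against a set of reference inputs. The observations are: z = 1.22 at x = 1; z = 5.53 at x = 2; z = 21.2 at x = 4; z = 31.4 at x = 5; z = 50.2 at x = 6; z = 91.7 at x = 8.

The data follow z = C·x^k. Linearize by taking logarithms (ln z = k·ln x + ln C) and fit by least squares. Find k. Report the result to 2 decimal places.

Taking logs, ln z = k·ln x + ln C, so regress ln z on ln x.
XᵀX = [[12.5270, 7.5601]; [7.5601, 6]], rhs = [27.3791, 16.8444]ᵀ  (here Σln x = 7.5601, Σ(ln x)² = 12.5270, Σln z = 16.8444, Σln x·ln z = 27.3791).
Δ = 12.5270·6 − (7.5601)² = 18.0074; k = (27.3791·6 − 7.5601·16.8444)/18.0074 = 2.05082, ln C = (12.5270·16.8444 − 7.5601·27.3791)/18.0074 = 0.22334.

k = 2.05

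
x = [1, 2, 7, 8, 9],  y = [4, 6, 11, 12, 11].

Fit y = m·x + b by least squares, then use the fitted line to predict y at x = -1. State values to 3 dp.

The normal equations are: 199·m + 27·b = 288;  27·m + 5·b = 44.
(Σx·x = 199, Σx = 27, Σ1 = 5, Σx·y = 288, Σy = 44.)
Eliminating b: 5·(row 1) − 27·(row 2) gives 266·m = 5·288 − 27·44 = 252, so m = 18/19.
Then b = (44 − 27·(18/19))/5 = 70/19.
At x = -1: ŷ = (18/19)·(-1) + (70/19)·(1) = 52/19.

ŷ = 2.737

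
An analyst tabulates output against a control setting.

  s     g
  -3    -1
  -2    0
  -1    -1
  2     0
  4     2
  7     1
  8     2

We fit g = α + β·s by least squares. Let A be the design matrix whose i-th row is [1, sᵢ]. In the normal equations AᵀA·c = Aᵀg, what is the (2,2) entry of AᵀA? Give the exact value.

Row 2 ↔ basis s, column 2 ↔ basis s, so (AᵀA)_{2,2} = Σᵢ (s)·(s) = (-3)·(-3) + (-2)·(-2) + (-1)·(-1) + (2)·(2) + (4)·(4) + (7)·(7) + (8)·(8) = 147.

147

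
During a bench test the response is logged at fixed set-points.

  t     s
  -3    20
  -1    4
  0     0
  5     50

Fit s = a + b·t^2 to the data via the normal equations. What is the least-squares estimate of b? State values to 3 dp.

b = 1.963

Normal-equation sums: Σ1 = 4, Σt^2 = 35, Σt^2·t^2 = 707.
And Σs = 74, Σt^2·s = 1434.
XᵀX·[a, b]ᵀ = Xᵀs becomes [[4, 35]; [35, 707]]·[a, b]ᵀ = [74, 1434]ᵀ.
Δ = 4·707 − 35² = 1603.
a = (74·707 − 35·1434)/1603 = 304/229; b = (4·1434 − 35·74)/1603 = 3146/1603.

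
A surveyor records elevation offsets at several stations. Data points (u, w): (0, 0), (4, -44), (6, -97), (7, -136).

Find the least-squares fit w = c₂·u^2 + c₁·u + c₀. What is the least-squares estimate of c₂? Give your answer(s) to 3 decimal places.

From the data, Σu^2·u^2 = 3953, Σu^2·u = 623, Σu^2 = 101, Σu·u = 101, Σu = 17, Σ1 = 4.
Moment sums: Σu^2·w = -10860, Σu·w = -1710, Σw = -277.
Normal equations: [[3953, 623, 101]; [623, 101, 17]; [101, 17, 4]]·[c₂, c₁, c₀]ᵀ = [-10860, -1710, -277]ᵀ.
Inverting the 3×3 Gram matrix, [c₂, c₁, c₀]ᵀ = [-88/31, 3/5, -19/155]ᵀ.

c₂ = -2.839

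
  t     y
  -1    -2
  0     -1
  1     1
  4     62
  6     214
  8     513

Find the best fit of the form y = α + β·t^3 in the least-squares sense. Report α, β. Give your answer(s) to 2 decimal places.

Compute the Gram sums: Σ1 = 6, Σt^3 = 792, Σt^3·t^3 = 312898.
Moment sums: Σy = 787, Σt^3·y = 312851.
So XᵀX·[α, β]ᵀ = Xᵀy: [[6, 792]; [792, 312898]]·[α, β]ᵀ = [787, 312851]ᵀ.
Eliminating β: 312898·(row 1) − 792·(row 2) gives 1250124·α = 312898·787 − 792·312851 = -1527266, so α = -763633/625062.
Then β = (312851 − 792·(-763633/625062))/312898 = 208967/208354.

α = -1.22, β = 1.00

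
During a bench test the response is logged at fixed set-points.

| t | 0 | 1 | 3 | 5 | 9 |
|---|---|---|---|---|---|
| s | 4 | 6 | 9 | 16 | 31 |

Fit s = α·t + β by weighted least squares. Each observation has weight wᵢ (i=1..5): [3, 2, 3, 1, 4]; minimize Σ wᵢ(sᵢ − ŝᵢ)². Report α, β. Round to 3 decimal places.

α = 3.088, β = 2.339

Normal-equation sums: Σwᵢ·t·t = 378, Σwᵢ·t = 52, Σwᵢ·1 = 13.
Right-hand side: Σwᵢ·t·s = 1289, Σwᵢ·s = 191.
Normal equations: [[378, 52]; [52, 13]]·[α, β]ᵀ = [1289, 191]ᵀ.
Δ = 378·13 − 52² = 2210.
α = (1289·13 − 52·191)/2210 = 105/34; β = (378·191 − 52·1289)/2210 = 517/221.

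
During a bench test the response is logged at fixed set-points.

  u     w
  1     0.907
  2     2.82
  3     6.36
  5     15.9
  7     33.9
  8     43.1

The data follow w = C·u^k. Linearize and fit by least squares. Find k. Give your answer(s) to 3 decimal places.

Taking logs, ln w = k·ln u + ln C, so regress ln w on ln u.
XᵀX = [[12.3883, 7.4265]; [7.4265, 6]], rhs = [21.8856, 12.8424]ᵀ  (here Σln u = 7.4265, Σ(ln u)² = 12.3883, Σln w = 12.8424, Σln u·ln w = 21.8856).
Δ = 12.3883·6 − (7.4265)² = 19.1764; k = (21.8856·6 − 7.4265·12.8424)/19.1764 = 1.87411, ln C = (12.3883·12.8424 − 7.4265·21.8856)/19.1764 = -0.17929.

k = 1.874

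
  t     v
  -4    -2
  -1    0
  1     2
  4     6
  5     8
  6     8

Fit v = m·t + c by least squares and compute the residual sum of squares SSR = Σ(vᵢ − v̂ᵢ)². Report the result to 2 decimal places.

SSR = 2.21

Sums needed: Σt·t = 95, Σt = 11, Σ1 = 6.
For Xᵀv: Σt·v = 122, Σv = 22.
Determinant 95·6 − 11² = 449.
m = (122·6 − 11·22)/449 = 490/449; c = (95·22 − 11·122)/449 = 748/449.
Residuals: 314/449, -258/449, -340/449, -14/449, 394/449, -96/449; SSR = 992/449.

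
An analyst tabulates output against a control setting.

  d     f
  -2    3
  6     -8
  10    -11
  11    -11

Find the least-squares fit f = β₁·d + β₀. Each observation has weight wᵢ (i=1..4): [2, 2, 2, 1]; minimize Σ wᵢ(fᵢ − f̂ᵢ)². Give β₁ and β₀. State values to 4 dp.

β₁ = -1.1400, β₀ = 0.2084

Compute the Gram sums: Σwᵢ·d·d = 401, Σwᵢ·d = 39, Σwᵢ·1 = 7.
Moment sums: Σwᵢ·d·f = -449, Σwᵢ·f = -43.
So AᵀWA·[β₁, β₀]ᵀ = AᵀWf: [[401, 39]; [39, 7]]·[β₁, β₀]ᵀ = [-449, -43]ᵀ.
Δ = 401·7 − 39² = 1286.
β₁ = ((-449)·7 − 39·(-43))/1286 = -733/643; β₀ = (401·(-43) − 39·(-449))/1286 = 134/643.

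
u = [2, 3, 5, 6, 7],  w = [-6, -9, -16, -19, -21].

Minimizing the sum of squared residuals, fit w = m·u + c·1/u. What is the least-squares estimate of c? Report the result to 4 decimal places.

Compute the Gram sums: Σu·u = 123, Σu·1/u = 5, Σ1/u·1/u = 9907/22050.
For Mᵀw: Σu·w = -380, Σ1/u·w = -461/30.
Normal equations: [[123, 5]; [5, 9907/22050]]·[m, c]ᵀ = [-380, -461/30]ᵀ.
Δ = 123·(9907/22050) − 5² = 222437/7350.
m = ((-380)·(9907/22050) − 5·(-461/30))/(222437/7350) = -2070485/667311; c = (123·(-461/30) − 5·(-380))/(222437/7350) = 72765/222437.

c = 0.3271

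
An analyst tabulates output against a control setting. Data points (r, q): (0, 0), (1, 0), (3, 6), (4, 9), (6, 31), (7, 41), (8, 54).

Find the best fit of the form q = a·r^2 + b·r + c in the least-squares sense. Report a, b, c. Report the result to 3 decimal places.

a = 1.008, b = -1.218, c = -0.021

The normal system MᵀM·[a, b, c]ᵀ = Mᵀq is [[8131, 1163, 175]; [1163, 175, 29]; [175, 29, 7]]·[a, b, c]ᵀ = [6779, 959, 141]ᵀ.
Row-reducing yields a = 2784/2761, b = -10085/8283, c = -16/753.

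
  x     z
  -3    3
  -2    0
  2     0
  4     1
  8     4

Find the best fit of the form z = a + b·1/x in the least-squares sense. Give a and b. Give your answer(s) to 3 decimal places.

a = 1.604, b = -0.460

From the data, Σ1 = 5, Σ1/x = 1/24, Σ1/x·1/x = 397/576.
Moment sums: Σz = 8, Σ1/x·z = -1/4.
So MᵀM·[a, b]ᵀ = Mᵀz: [[5, 1/24]; [1/24, 397/576]]·[a, b]ᵀ = [8, -1/4]ᵀ.
Eliminating b: (397/576)·(row 1) − (1/24)·(row 2) gives (31/9)·a = (397/576)·8 − (1/24)·(-1/4) = 1591/288, so a = 1591/992.
Then b = ((-1/4) − (1/24)·(1591/992))/(397/576) = -57/124.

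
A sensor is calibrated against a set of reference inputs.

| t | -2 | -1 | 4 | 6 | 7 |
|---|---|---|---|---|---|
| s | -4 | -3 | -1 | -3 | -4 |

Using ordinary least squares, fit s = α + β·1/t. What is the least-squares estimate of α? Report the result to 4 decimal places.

Compute the Gram sums: Σ1 = 5, Σ1/t = -79/84, Σ1/t·1/t = 9601/7056.
For Xᵀs: Σs = -15, Σ1/t·s = 103/28.
det = 5·(9601/7056) − (-79/84)² = 10441/1764.
α = ((-15)·(9601/7056) − (-79/84)·(103/28))/(10441/1764) = -29901/10441; β = (5·(103/28) − (-79/84)·(-15))/(10441/1764) = 7560/10441.

α = -2.8638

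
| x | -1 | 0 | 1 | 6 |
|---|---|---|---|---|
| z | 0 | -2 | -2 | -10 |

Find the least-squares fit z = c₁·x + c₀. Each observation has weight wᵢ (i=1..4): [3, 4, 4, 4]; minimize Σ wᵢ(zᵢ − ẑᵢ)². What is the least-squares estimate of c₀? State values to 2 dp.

Sums needed: Σwᵢ·x·x = 151, Σwᵢ·x = 25, Σwᵢ·1 = 15.
Right-hand side: Σwᵢ·x·z = -248, Σwᵢ·z = -56.
MᵀWM·[c₁, c₀]ᵀ = MᵀWz becomes [[151, 25]; [25, 15]]·[c₁, c₀]ᵀ = [-248, -56]ᵀ.
det = 151·15 − 25² = 1640.
c₁ = ((-248)·15 − 25·(-56))/1640 = -58/41; c₀ = (151·(-56) − 25·(-248))/1640 = -282/205.

c₀ = -1.38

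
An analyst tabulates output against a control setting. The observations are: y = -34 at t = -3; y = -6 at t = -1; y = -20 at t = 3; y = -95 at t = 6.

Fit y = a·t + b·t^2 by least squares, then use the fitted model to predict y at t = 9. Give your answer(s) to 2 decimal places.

ŷ = -224.04

AᵀA·[a, b]ᵀ = Aᵀy reads: 55·a + 215·b = -522;  215·a + 1459·b = -3912.
Eliminating b: 1459·(row 1) − 215·(row 2) gives 34020·a = 1459·(-522) − 215·(-3912) = 79482, so a = 13247/5670.
Then b = ((-3912) − 215·(13247/5670))/1459 = -3431/1134.
At t = 9: ŷ = (13247/5670)·(9) + (-3431/1134)·(81) = -10082/45.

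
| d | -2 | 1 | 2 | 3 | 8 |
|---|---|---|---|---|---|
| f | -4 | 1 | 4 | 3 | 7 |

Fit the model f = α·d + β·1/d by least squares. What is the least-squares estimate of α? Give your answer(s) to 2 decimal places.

α = 0.91

Setting ∂/∂α … = 0 gives: 82·α + 5·β = 82;  5·α + (937/576)·β = 55/8.
Δ = 82·(937/576) − 5² = 31217/288.
α = (82·(937/576) − 5·(55/8))/(31217/288) = 28517/31217; β = (82·(55/8) − 5·82)/(31217/288) = 44280/31217.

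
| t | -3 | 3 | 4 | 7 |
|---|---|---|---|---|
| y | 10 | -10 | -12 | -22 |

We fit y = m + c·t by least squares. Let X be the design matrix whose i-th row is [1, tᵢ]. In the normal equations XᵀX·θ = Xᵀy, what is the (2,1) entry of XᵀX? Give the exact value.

11

Row 2 ↔ basis t, column 1 ↔ basis 1, so (XᵀX)_{2,1} = Σᵢ t = (-3)·(1) + (3)·(1) + (4)·(1) + (7)·(1) = 11.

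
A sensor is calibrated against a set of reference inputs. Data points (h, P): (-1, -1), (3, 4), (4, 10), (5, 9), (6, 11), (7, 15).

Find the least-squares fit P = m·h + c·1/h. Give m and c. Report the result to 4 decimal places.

Sums needed: Σh·h = 136, Σh·1/h = 6, Σ1/h·1/h = 222581/176400.
For XᵀP: Σh·P = 269, Σ1/h·P = 1114/105.
So XᵀX·[m, c]ᵀ = XᵀP: [[136, 6]; [6, 222581/176400]]·[m, c]ᵀ = [269, 1114/105]ᵀ.
Eliminating c: (222581/176400)·(row 1) − 6·(row 2) gives (2990077/22050)·m = (222581/176400)·269 − 6·(1114/105) = 48645169/176400, so m = 48645169/23920616.
Then c = ((1114/105) − 6·(48645169/23920616))/(222581/176400) = -3772860/2990077.

m = 2.0336, c = -1.2618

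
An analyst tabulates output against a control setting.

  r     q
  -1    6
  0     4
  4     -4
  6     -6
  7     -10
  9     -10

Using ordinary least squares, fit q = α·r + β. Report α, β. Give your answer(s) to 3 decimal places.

α = -1.708, β = 3.784

Sums needed: Σr·r = 183, Σr = 25, Σ1 = 6.
For Xᵀq: Σr·q = -218, Σq = -20.
Determinant 183·6 − 25² = 473.
α = ((-218)·6 − 25·(-20))/473 = -808/473; β = (183·(-20) − 25·(-218))/473 = 1790/473.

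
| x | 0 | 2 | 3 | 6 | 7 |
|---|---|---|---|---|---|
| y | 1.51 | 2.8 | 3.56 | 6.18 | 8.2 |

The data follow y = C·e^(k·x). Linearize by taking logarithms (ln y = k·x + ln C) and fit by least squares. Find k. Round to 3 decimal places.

k = 0.230

Taking logs, ln y = k·x + ln C, so regress ln y on x.
Σx = 18.0000, Σ(x)² = 98.0000, Σln y = 6.6369, Σx·ln y = 31.5254.
Equations: 98.0000·k + 18.0000·ln C = 31.5254;  18.0000·k + 5·ln C = 6.6369.
Solving (det = 166.0000): k = 0.22989, ln C = 0.49978.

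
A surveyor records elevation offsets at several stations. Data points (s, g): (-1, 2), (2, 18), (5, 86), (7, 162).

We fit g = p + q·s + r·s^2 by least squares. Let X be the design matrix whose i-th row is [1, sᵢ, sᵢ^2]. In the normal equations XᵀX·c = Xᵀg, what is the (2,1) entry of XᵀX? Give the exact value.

13

Row 2 ↔ basis s, column 1 ↔ basis 1, so (XᵀX)_{2,1} = Σᵢ s = (-1)·(1) + (2)·(1) + (5)·(1) + (7)·(1) = 13.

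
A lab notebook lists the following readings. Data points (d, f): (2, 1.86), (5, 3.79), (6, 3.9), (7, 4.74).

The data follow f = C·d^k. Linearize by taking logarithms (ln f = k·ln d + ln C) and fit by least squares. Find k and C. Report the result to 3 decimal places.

k = 0.726, C = 1.129

Linearized form: ln f = k·ln d + ln C. From the 4 transformed points,
Sums: Σln d = 6.0403, Σ(ln d)² = 10.0677, Σln f = 4.8700, Σln d·ln f = 8.0410.
Normal system: [[10.0677, 6.0403]; [6.0403, 4]]·[k, ln C]ᵀ = [8.0410, 4.8700]ᵀ.
Slope k = (n·Σln d·ln f − Σln d·Σln f)/(n·Σ(ln d)² − (Σln d)²) = (4·8.0410 − 6.0403·4.8700)/3.7862 = 0.72582; ln C = (Σln f − k·Σln d)/n = 0.12146, so C = exp(0.12146) = 1.12914.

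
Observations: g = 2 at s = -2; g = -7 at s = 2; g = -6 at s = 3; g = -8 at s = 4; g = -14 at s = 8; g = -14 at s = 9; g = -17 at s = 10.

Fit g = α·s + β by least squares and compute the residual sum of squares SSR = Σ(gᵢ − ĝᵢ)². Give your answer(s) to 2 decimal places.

With design matrix X, XᵀX = [[278, 34]; [34, 7]] and Xᵀg = [-476, -64]ᵀ.
det = 278·7 − 34² = 790.
α = ((-476)·7 − 34·(-64))/790 = -578/395; β = (278·(-64) − 34·(-476))/790 = -804/395.
Residuals: 438/395, -161/79, 168/395, -44/395, -102/395, 476/395, -131/395; SSR = 2846/395.

SSR = 7.21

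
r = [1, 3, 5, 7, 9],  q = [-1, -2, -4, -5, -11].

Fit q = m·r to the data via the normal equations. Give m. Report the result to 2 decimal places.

m = -0.98

With design matrix M, MᵀM = [[165]] and Mᵀq = [-161]ᵀ.
m = (-161)/165 = -0.975758.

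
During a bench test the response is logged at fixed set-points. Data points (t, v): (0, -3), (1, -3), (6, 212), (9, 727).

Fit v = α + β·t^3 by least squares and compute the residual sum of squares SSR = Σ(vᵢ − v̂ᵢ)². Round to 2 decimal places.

SSR = 1.17

From the data, Σ1 = 4, Σt^3 = 946, Σt^3·t^3 = 578098.
And Σv = 933, Σt^3·v = 575772.
Determinant 4·578098 − 946² = 1417476.
α = (933·578098 − 946·575772)/1417476 = -885813/236246; β = (4·575772 − 946·933)/1417476 = 236745/236246.
Residuals: 177075/236246, -29835/118123, -166955/236246, 24775/118123; SSR = 276175/236246.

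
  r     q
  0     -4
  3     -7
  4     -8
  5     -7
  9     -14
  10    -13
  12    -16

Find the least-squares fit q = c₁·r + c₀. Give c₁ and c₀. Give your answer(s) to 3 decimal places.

c₁ = -1.012, c₀ = -3.643

With design matrix A, AᵀA = [[375, 43]; [43, 7]] and Aᵀq = [-536, -69]ᵀ.
Eliminating c₀: 7·(row 1) − 43·(row 2) gives 776·c₁ = 7·(-536) − 43·(-69) = -785, so c₁ = -785/776.
Then c₀ = ((-69) − 43·(-785/776))/7 = -2827/776.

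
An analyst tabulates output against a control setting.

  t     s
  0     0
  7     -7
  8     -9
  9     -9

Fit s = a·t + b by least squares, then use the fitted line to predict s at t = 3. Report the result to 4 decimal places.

The normal equations are: 194·a + 24·b = -202;  24·a + 4·b = -25.
(Σt·t = 194, Σt = 24, Σ1 = 4, Σt·s = -202, Σs = -25.)
Eliminating b: 4·(row 1) − 24·(row 2) gives 200·a = 4·(-202) − 24·(-25) = -208, so a = -26/25.
Then b = ((-25) − 24·(-26/25))/4 = -1/100.
At t = 3: ŝ = (-26/25)·(3) + (-1/100)·(1) = -313/100.

ŝ = -3.1300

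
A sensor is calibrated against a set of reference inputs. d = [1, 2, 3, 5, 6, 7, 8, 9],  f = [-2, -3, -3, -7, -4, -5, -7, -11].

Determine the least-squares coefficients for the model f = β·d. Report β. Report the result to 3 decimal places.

β = -0.989

MᵀM·[β]ᵀ = Mᵀf reads: 269·β = -266.
(Σd·d = 269, Σd·f = -266.)
Hence β = -266 / 269 ≈ -0.988848.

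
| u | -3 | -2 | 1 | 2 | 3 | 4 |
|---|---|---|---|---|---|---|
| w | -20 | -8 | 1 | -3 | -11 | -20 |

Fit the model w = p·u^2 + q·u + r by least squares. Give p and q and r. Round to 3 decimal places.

p = -1.749, q = 1.541, r = 1.082

Sums needed: Σu^2·u^2 = 451, Σu^2·u = 65, Σu^2 = 43, Σu·u = 43, Σu = 5, Σ1 = 6.
And Σu^2·w = -642, Σu·w = -42, Σw = -61.
Solving the 3×3 system (Gaussian elimination) gives p = -2053/1174, q = 1809/1174, r = 635/587.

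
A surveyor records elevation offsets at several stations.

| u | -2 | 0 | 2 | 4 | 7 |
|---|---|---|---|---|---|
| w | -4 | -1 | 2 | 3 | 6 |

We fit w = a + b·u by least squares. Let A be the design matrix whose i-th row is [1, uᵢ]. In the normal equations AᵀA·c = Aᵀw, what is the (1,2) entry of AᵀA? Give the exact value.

11

Row 1 ↔ basis 1, column 2 ↔ basis u, so (AᵀA)_{1,2} = Σᵢ u = (1)·(-2) + (1)·(0) + (1)·(2) + (1)·(4) + (1)·(7) = 11.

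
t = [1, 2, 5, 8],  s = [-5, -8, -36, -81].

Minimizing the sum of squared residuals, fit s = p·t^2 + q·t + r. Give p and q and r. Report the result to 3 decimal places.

p = -1.061, q = -1.421, r = -1.891

Forming AᵀA = [[4738, 646, 94]; [646, 94, 16]; [94, 16, 4]] and Aᵀs = [-6121, -849, -130]ᵀ gives AᵀA·[p, q, r]ᵀ = Aᵀs.
Row-reducing yields p = -35/33, q = -469/330, r = -104/55.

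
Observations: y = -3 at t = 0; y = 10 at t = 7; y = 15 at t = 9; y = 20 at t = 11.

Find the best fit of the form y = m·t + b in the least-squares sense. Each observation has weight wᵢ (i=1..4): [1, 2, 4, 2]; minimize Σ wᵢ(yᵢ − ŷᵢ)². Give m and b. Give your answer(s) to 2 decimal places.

Forming MᵀWM = [[664, 72]; [72, 9]] and MᵀWy = [1120, 117]ᵀ gives MᵀWM·[m, b]ᵀ = MᵀWy.
Eliminating b: 9·(row 1) − 72·(row 2) gives 792·m = 9·1120 − 72·117 = 1656, so m = 23/11.
Then b = (117 − 72·(23/11))/9 = -41/11.

m = 2.09, b = -3.73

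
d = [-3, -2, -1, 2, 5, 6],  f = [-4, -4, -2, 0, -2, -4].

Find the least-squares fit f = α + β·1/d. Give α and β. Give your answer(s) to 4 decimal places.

α = -2.4880, β = 1.1088

Forming AᵀA = [[6, -29/30]; [-29/30, 1511/900]] and Aᵀf = [-16, 64/15]ᵀ gives AᵀA·[α, β]ᵀ = Aᵀf.
Eliminating β: (1511/900)·(row 1) − (-29/30)·(row 2) gives (329/36)·α = (1511/900)·(-16) − (-29/30)·(64/15) = -5116/225, so α = -20464/8225.
Then β = ((64/15) − (-29/30)·(-20464/8225))/(1511/900) = 1824/1645.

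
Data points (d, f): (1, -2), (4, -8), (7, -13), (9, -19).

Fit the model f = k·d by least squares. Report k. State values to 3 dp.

k = -2.014

Sums needed: Σd·d = 147.
And Σd·f = -296.
XᵀX·[k]ᵀ = Xᵀf becomes [[147]]·[k]ᵀ = [-296]ᵀ.
Hence k = -296 / 147 ≈ -2.01361.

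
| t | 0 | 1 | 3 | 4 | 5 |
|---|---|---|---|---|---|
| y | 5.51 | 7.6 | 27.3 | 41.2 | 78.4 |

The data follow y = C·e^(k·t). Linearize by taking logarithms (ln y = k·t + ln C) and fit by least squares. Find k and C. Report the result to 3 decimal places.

Taking logs, ln y = k·t + ln C, so regress ln y on t.
Σt = 13.0000, Σ(t)² = 51.0000, Σln y = 15.1219, Σt·ln y = 48.6317.
Equations: 51.0000·k + 13.0000·ln C = 48.6317;  13.0000·k + 5·ln C = 15.1219.
Δ = 51.0000·5 − (13.0000)² = 86.0000; k = (48.6317·5 − 13.0000·15.1219)/86.0000 = 0.54156, ln C = (51.0000·15.1219 − 13.0000·48.6317)/86.0000 = 1.61632, so C = exp(1.61632) = 5.03450.

k = 0.542, C = 5.035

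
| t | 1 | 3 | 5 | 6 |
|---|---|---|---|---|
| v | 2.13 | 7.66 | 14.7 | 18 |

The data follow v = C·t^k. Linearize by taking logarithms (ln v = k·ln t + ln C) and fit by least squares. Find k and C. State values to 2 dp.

k = 1.20, C = 2.11

Taking logs, ln v = k·ln t + ln C, so regress ln v on ln t.
Sums: Σln t = 4.4998, Σ(ln t)² = 7.0076, Σln v = 8.3704, Σln t·ln v = 11.7416.
Normal system: [[7.0076, 4.4998]; [4.4998, 4]]·[k, ln C]ᵀ = [11.7416, 8.3704]ᵀ.
Slope k = (n·Σln t·ln v − Σln t·Σln v)/(n·Σ(ln t)² − (Σln t)²) = (4·11.7416 − 4.4998·8.3704)/7.7823 = 1.19518; ln C = (Σln v − k·Σln t)/n = 0.74806, so C = exp(0.74806) = 2.11290.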